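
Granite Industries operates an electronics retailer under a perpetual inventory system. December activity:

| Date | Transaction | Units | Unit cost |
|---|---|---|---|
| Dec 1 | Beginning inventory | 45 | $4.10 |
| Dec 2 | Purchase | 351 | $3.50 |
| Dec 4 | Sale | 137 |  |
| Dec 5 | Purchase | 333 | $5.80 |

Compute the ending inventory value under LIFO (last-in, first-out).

Ending inventory = $2,864.90

Dec 4, 137 sold [LIFO — newest first]: 137 @ $3.50 = $479.50
Ending inventory: 45 @ $4.10 + 214 @ $3.50 + 333 @ $5.80 = $2,864.90
Check: goods available $3,344.40 = COGS $479.50 + ending $2,864.90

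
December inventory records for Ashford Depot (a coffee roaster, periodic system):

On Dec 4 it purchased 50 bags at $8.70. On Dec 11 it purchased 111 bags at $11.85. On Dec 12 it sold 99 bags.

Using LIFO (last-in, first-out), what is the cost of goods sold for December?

Dec 12, 99 sold [LIFO — newest first]: 99 @ $11.85 = $1,173.15
Ending inventory: 50 @ $8.70 + 12 @ $11.85 = $577.20

COGS = $1,173.15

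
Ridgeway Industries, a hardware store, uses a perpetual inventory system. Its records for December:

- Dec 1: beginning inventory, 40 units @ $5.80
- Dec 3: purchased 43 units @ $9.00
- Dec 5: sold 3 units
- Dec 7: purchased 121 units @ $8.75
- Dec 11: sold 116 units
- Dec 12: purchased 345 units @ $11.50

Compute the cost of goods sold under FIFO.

COGS = $934.00

Dec 5, 3 sold [FIFO — oldest first]: 3 @ $5.80 = $17.40
Dec 11, 116 sold [FIFO — oldest first]: 37 @ $5.80 + 43 @ $9.00 + 36 @ $8.75 = $916.60
Total COGS = $17.40 + $916.60 = $934.00
Ending inventory: 85 @ $8.75 + 345 @ $11.50 = $4,711.25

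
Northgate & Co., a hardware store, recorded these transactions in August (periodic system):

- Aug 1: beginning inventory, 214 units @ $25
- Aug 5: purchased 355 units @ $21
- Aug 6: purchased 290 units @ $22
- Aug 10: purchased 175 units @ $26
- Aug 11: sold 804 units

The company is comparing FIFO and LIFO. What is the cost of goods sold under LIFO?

FIFO COGS: 214 @ $25 + 355 @ $21 + 235 @ $22 = $17,975
LIFO COGS: 175 @ $26 + 290 @ $22 + 339 @ $21 = $18,049

COGS = $18,049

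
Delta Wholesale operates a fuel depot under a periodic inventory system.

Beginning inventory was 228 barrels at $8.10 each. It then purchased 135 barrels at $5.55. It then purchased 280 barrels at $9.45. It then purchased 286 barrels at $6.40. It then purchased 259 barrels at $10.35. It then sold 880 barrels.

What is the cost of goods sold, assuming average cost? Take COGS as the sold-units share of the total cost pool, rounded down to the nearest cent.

Sale 1, sell 880: 880/1188 × $9,753.10 → $7,224.51
Ending inventory (cost pool remaining) = $2,528.59

COGS = $7,224.51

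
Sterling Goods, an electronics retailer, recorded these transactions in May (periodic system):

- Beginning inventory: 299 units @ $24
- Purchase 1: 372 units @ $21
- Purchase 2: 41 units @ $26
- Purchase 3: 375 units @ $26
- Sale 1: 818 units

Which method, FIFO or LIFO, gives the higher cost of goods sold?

FIFO COGS: 299 @ $24 + 372 @ $21 + 41 @ $26 + 106 @ $26 = $18,810
LIFO COGS: 375 @ $26 + 41 @ $26 + 372 @ $21 + 30 @ $24 = $19,348

LIFO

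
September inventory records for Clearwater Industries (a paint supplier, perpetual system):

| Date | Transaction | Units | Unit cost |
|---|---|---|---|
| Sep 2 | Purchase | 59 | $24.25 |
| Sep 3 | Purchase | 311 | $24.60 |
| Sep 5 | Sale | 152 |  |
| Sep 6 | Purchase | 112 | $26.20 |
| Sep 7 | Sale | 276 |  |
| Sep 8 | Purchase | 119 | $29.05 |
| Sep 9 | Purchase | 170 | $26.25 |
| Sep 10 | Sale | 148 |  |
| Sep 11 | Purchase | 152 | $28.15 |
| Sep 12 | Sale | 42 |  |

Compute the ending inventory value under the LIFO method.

Ending inventory = $8,440.45

Sep 5, 152 sold [LIFO — newest first]: 152 @ $24.60 = $3,739.20
Sep 7, 276 sold [LIFO — newest first]: 112 @ $26.20 + 159 @ $24.60 + 5 @ $24.25 = $6,967.05
Sep 10, 148 sold [LIFO — newest first]: 148 @ $26.25 = $3,885.00
Sep 12, 42 sold [LIFO — newest first]: 42 @ $28.15 = $1,182.30
Total COGS = $3,739.20 + $6,967.05 + $3,885.00 + $1,182.30 = $15,773.55
Ending inventory: 54 @ $24.25 + 119 @ $29.05 + 22 @ $26.25 + 110 @ $28.15 = $8,440.45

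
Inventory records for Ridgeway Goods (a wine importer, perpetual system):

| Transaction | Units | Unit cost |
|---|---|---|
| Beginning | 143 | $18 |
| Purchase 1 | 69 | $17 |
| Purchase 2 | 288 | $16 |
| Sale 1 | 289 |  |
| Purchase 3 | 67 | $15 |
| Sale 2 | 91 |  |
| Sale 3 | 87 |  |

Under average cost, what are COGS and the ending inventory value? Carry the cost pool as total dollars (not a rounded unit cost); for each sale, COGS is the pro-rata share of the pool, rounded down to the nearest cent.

COGS = $7,730.20; ending inventory = $1,629.80

After Beginning: 143 on hand, pool $2,574.00 (≈ $18.0000 each)
After Purchase 1: 212 on hand, pool $3,747.00 (≈ $17.6745 each)
After Purchase 2: 500 on hand, pool $8,355.00 (≈ $16.7100 each)
Sale 1, sell 289: 289/500 × $8,355.00 → $4,829.19
After Purchase 3: 278 on hand, pool $4,530.81 (≈ $16.2979 each)
Sale 2, sell 91: 91/278 × $4,530.81 → $1,483.10
Sale 3, sell 87: 87/187 × $3,047.71 → $1,417.91
Total COGS = $4,829.19 + $1,483.10 + $1,417.91 = $7,730.20
Ending inventory (cost pool remaining) = $1,629.80
Check: goods available $9,360.00 = COGS $7,730.20 + ending $1,629.80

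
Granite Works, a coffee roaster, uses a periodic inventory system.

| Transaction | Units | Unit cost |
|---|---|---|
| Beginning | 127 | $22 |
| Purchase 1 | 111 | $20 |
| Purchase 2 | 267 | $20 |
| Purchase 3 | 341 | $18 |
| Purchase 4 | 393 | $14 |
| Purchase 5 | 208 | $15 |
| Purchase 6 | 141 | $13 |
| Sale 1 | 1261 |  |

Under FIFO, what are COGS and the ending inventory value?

Sale 1 (1261) [FIFO — oldest first]: 127 @ $22 + 111 @ $20 + 267 @ $20 + 341 @ $18 + 393 @ $14 + 22 @ $15 = $22,324
Ending inventory: 186 @ $15 + 141 @ $13 = $4,623
Check: goods available $26,947 = COGS $22,324 + ending $4,623

COGS = $22,324; ending inventory = $4,623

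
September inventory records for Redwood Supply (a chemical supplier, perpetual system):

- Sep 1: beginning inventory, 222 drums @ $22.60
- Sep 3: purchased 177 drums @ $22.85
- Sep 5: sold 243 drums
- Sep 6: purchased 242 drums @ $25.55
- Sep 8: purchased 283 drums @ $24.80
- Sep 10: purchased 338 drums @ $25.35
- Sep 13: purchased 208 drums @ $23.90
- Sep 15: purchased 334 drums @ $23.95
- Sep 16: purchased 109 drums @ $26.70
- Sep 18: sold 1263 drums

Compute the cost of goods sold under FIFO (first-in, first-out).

Sep 5, 243 sold [FIFO — oldest first]: 222 @ $22.60 + 21 @ $22.85 = $5,497.05
Sep 18, 1263 sold [FIFO — oldest first]: 156 @ $22.85 + 242 @ $25.55 + 283 @ $24.80 + 338 @ $25.35 + 208 @ $23.90 + 36 @ $23.95 = $31,167.80
Total COGS = $5,497.05 + $31,167.80 = $36,664.85
Ending inventory: 298 @ $23.95 + 109 @ $26.70 = $10,047.40

COGS = $36,664.85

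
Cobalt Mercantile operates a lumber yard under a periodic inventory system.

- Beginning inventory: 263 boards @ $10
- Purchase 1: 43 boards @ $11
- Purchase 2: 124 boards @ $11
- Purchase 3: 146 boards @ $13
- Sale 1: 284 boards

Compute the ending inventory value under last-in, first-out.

Ending inventory = $2,949

Sale 1 (284) [LIFO — newest first]: 146 @ $13 + 124 @ $11 + 14 @ $11 = $3,416
Ending inventory: 263 @ $10 + 29 @ $11 = $2,949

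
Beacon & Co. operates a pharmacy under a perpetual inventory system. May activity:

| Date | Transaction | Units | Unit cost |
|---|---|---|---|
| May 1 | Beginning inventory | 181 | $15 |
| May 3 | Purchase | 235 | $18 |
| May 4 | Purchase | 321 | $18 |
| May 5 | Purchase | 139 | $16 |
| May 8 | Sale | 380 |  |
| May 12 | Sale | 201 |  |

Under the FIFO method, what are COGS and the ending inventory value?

May 8, 380 sold [FIFO — oldest first]: 181 @ $15 + 199 @ $18 = $6,297
May 12, 201 sold [FIFO — oldest first]: 36 @ $18 + 165 @ $18 = $3,618
Total COGS = $6,297 + $3,618 = $9,915
Ending inventory: 156 @ $18 + 139 @ $16 = $5,032
Check: goods available $14,947 = COGS $9,915 + ending $5,032

COGS = $9,915; ending inventory = $5,032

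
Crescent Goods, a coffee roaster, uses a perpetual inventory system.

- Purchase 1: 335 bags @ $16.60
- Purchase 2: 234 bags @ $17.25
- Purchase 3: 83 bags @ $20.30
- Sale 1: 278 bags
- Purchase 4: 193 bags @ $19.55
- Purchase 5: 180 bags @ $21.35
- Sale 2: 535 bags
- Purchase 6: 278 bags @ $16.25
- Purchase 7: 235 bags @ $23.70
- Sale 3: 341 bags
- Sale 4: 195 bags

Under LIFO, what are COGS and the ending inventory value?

COGS = $25,848.15; ending inventory = $3,137.40

Sale 1 (278) [LIFO — newest first]: 83 @ $20.30 + 195 @ $17.25 = $5,048.65
Sale 2 (535) [LIFO — newest first]: 180 @ $21.35 + 193 @ $19.55 + 39 @ $17.25 + 123 @ $16.60 = $10,330.70
Sale 3 (341) [LIFO — newest first]: 235 @ $23.70 + 106 @ $16.25 = $7,292.00
Sale 4 (195) [LIFO — newest first]: 172 @ $16.25 + 23 @ $16.60 = $3,176.80
Total COGS = $5,048.65 + $10,330.70 + $7,292.00 + $3,176.80 = $25,848.15
Ending inventory: 189 @ $16.60 = $3,137.40
Check: goods available $28,985.55 = COGS $25,848.15 + ending $3,137.40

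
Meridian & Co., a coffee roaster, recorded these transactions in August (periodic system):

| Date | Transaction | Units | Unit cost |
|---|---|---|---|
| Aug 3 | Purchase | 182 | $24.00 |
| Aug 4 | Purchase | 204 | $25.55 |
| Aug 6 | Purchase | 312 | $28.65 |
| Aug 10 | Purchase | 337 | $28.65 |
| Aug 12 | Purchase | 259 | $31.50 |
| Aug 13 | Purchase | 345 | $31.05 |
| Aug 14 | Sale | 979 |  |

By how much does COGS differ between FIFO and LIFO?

$3,044.85

FIFO COGS: 182 @ $24.00 + 204 @ $25.55 + 312 @ $28.65 + 281 @ $28.65 = $26,569.65
LIFO COGS: 345 @ $31.05 + 259 @ $31.50 + 337 @ $28.65 + 38 @ $28.65 = $29,614.50
Difference = |$26,569.65 − $29,614.50| = $3,044.85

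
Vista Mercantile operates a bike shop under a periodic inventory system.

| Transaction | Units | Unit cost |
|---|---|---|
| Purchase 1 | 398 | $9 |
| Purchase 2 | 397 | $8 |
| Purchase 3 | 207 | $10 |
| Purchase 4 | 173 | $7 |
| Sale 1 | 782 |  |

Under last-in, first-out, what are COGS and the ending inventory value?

COGS = $6,502; ending inventory = $3,537

Sale 1 (782) [LIFO — newest first]: 173 @ $7 + 207 @ $10 + 397 @ $8 + 5 @ $9 = $6,502
Ending inventory: 393 @ $9 = $3,537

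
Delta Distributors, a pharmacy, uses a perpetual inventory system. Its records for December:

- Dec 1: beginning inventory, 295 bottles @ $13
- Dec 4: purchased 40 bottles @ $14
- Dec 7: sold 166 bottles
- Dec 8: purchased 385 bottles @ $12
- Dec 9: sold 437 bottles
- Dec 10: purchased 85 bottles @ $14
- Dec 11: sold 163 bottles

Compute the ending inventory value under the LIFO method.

Ending inventory = $507

Dec 7, 166 sold [LIFO — newest first]: 40 @ $14 + 126 @ $13 = $2,198
Dec 9, 437 sold [LIFO — newest first]: 385 @ $12 + 52 @ $13 = $5,296
Dec 11, 163 sold [LIFO — newest first]: 85 @ $14 + 78 @ $13 = $2,204
Total COGS = $2,198 + $5,296 + $2,204 = $9,698
Ending inventory: 39 @ $13 = $507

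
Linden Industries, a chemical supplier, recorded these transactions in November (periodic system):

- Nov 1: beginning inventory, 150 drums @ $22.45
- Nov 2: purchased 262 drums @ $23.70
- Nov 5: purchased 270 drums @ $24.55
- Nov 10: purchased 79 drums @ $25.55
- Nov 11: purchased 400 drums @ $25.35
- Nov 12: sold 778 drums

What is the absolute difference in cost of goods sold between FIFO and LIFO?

FIFO COGS: 150 @ $22.45 + 262 @ $23.70 + 270 @ $24.55 + 79 @ $25.55 + 17 @ $25.35 = $18,654.80
LIFO COGS: 400 @ $25.35 + 79 @ $25.55 + 270 @ $24.55 + 29 @ $23.70 = $19,474.25
Difference = |$18,654.80 − $19,474.25| = $819.45

$819.45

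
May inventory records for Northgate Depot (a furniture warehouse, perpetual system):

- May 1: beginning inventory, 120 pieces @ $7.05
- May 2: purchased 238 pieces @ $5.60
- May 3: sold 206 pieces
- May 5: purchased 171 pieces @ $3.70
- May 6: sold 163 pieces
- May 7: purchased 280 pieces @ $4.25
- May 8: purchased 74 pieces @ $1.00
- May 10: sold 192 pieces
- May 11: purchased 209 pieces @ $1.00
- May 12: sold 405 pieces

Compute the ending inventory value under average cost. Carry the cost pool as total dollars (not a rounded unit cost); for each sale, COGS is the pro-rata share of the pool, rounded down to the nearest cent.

Ending inventory = $352.20

After May 1: 120 on hand, pool $846.00 (≈ $7.0500 each)
After May 2: 358 on hand, pool $2,178.80 (≈ $6.0860 each)
May 3, sell 206: 206/358 × $2,178.80 → $1,253.72
After May 5: 323 on hand, pool $1,557.78 (≈ $4.8228 each)
May 6, sell 163: 163/323 × $1,557.78 → $786.12
After May 7: 440 on hand, pool $1,961.66 (≈ $4.4583 each)
After May 8: 514 on hand, pool $2,035.66 (≈ $3.9604 each)
May 10, sell 192: 192/514 × $2,035.66 → $760.40
After May 11: 531 on hand, pool $1,484.26 (≈ $2.7952 each)
May 12, sell 405: 405/531 × $1,484.26 → $1,132.06
Total COGS = $1,253.72 + $786.12 + $760.40 + $1,132.06 = $3,932.30
Ending inventory (cost pool remaining) = $352.20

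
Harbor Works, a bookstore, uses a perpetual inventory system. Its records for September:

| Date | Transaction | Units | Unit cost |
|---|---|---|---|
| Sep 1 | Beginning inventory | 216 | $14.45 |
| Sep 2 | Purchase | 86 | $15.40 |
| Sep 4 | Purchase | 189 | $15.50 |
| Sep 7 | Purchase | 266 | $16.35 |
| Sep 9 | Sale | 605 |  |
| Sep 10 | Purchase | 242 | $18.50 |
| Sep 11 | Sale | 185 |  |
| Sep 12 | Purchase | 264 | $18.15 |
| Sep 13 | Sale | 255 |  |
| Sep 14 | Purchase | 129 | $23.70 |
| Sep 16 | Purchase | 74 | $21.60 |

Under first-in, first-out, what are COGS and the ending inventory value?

Sep 9, 605 sold [FIFO — oldest first]: 216 @ $14.45 + 86 @ $15.40 + 189 @ $15.50 + 114 @ $16.35 = $9,239.00
Sep 11, 185 sold [FIFO — oldest first]: 152 @ $16.35 + 33 @ $18.50 = $3,095.70
Sep 13, 255 sold [FIFO — oldest first]: 209 @ $18.50 + 46 @ $18.15 = $4,701.40
Total COGS = $9,239.00 + $3,095.70 + $4,701.40 = $17,036.10
Ending inventory: 218 @ $18.15 + 129 @ $23.70 + 74 @ $21.60 = $8,612.40

COGS = $17,036.10; ending inventory = $8,612.40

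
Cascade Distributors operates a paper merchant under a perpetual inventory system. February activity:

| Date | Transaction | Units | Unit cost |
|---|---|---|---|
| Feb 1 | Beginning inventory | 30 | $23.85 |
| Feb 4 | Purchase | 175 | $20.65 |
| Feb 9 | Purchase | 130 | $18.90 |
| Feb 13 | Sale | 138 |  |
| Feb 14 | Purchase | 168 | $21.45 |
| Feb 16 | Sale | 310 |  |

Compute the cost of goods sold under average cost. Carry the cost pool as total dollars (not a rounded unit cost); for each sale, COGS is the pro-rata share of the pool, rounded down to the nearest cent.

After Feb 1: 30 on hand, pool $715.50 (≈ $23.8500 each)
After Feb 4: 205 on hand, pool $4,329.25 (≈ $21.1183 each)
After Feb 9: 335 on hand, pool $6,786.25 (≈ $20.2575 each)
Feb 13, sell 138: 138/335 × $6,786.25 → $2,795.52
After Feb 14: 365 on hand, pool $7,594.33 (≈ $20.8064 each)
Feb 16, sell 310: 310/365 × $7,594.33 → $6,449.97
Total COGS = $2,795.52 + $6,449.97 = $9,245.49
Ending inventory (cost pool remaining) = $1,144.36

COGS = $9,245.49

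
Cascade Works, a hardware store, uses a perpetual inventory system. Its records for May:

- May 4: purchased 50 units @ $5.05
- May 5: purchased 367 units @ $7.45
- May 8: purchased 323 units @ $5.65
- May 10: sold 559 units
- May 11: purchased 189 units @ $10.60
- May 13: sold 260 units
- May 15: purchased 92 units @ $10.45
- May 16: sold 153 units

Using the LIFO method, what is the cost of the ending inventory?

Ending inventory = $247.45

May 10, 559 sold [LIFO — newest first]: 323 @ $5.65 + 236 @ $7.45 = $3,583.15
May 13, 260 sold [LIFO — newest first]: 189 @ $10.60 + 71 @ $7.45 = $2,532.35
May 16, 153 sold [LIFO — newest first]: 92 @ $10.45 + 60 @ $7.45 + 1 @ $5.05 = $1,413.45
Total COGS = $3,583.15 + $2,532.35 + $1,413.45 = $7,528.95
Ending inventory: 49 @ $5.05 = $247.45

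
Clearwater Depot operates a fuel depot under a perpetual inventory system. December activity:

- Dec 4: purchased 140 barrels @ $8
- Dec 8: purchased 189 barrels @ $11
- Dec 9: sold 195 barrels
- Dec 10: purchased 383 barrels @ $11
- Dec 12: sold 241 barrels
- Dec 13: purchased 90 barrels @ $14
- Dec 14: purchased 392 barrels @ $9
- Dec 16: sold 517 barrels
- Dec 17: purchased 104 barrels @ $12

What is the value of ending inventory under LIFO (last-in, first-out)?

Dec 9, 195 sold [LIFO — newest first]: 189 @ $11 + 6 @ $8 = $2,127
Dec 12, 241 sold [LIFO — newest first]: 241 @ $11 = $2,651
Dec 16, 517 sold [LIFO — newest first]: 392 @ $9 + 90 @ $14 + 35 @ $11 = $5,173
Total COGS = $2,127 + $2,651 + $5,173 = $9,951
Ending inventory: 134 @ $8 + 107 @ $11 + 104 @ $12 = $3,497
Check: goods available $13,448 = COGS $9,951 + ending $3,497

Ending inventory = $3,497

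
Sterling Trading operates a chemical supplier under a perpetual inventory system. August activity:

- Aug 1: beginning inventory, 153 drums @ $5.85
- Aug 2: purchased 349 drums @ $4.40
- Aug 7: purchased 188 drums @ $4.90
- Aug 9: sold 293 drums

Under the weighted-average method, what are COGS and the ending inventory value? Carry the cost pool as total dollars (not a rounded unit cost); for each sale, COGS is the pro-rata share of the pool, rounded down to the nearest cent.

COGS = $1,423.32; ending inventory = $1,928.53

After Aug 1: 153 on hand, pool $895.05 (≈ $5.8500 each)
After Aug 2: 502 on hand, pool $2,430.65 (≈ $4.8419 each)
After Aug 7: 690 on hand, pool $3,351.85 (≈ $4.8578 each)
Aug 9, sell 293: 293/690 × $3,351.85 → $1,423.32
Ending inventory (cost pool remaining) = $1,928.53
Check: goods available $3,351.85 = COGS $1,423.32 + ending $1,928.53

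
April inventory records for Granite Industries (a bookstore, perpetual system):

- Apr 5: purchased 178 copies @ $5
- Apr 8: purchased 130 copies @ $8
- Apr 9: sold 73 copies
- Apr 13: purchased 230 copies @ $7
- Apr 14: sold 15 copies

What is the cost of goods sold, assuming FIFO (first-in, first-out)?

Apr 9, 73 sold [FIFO — oldest first]: 73 @ $5 = $365
Apr 14, 15 sold [FIFO — oldest first]: 15 @ $5 = $75
Total COGS = $365 + $75 = $440
Ending inventory: 90 @ $5 + 130 @ $8 + 230 @ $7 = $3,100

COGS = $440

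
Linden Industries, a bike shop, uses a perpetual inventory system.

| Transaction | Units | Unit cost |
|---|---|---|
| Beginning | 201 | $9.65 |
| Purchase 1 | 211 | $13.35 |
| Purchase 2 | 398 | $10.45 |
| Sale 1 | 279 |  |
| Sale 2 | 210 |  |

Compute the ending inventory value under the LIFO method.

Sale 1 (279) [LIFO — newest first]: 279 @ $10.45 = $2,915.55
Sale 2 (210) [LIFO — newest first]: 119 @ $10.45 + 91 @ $13.35 = $2,458.40
Total COGS = $2,915.55 + $2,458.40 = $5,373.95
Ending inventory: 201 @ $9.65 + 120 @ $13.35 = $3,541.65
Check: goods available $8,915.60 = COGS $5,373.95 + ending $3,541.65

Ending inventory = $3,541.65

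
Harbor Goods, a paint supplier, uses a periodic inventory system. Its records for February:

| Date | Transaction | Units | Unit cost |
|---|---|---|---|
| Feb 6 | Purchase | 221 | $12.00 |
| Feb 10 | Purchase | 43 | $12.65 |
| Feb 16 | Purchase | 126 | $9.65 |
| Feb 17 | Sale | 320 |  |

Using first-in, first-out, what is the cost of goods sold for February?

COGS = $3,736.35

Feb 17, 320 sold [FIFO — oldest first]: 221 @ $12.00 + 43 @ $12.65 + 56 @ $9.65 = $3,736.35
Ending inventory: 70 @ $9.65 = $675.50
Check: goods available $4,411.85 = COGS $3,736.35 + ending $675.50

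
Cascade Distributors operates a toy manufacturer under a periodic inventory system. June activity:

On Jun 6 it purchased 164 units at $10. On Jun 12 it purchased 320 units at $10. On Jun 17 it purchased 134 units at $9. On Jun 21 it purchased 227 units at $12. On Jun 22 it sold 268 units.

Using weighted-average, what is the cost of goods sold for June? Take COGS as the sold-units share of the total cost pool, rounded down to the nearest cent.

Jun 22, sell 268: 268/845 × $8,770.00 → $2,781.49
Ending inventory (cost pool remaining) = $5,988.51

COGS = $2,781.49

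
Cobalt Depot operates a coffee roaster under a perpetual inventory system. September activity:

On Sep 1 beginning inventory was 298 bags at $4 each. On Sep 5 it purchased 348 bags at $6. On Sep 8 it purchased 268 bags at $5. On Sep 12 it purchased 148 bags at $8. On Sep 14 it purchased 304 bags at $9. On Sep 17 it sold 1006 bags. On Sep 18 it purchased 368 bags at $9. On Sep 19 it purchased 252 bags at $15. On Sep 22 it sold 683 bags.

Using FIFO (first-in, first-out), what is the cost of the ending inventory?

Ending inventory = $4,185

Sep 17, 1006 sold [FIFO — oldest first]: 298 @ $4 + 348 @ $6 + 268 @ $5 + 92 @ $8 = $5,356
Sep 22, 683 sold [FIFO — oldest first]: 56 @ $8 + 304 @ $9 + 323 @ $9 = $6,091
Total COGS = $5,356 + $6,091 = $11,447
Ending inventory: 45 @ $9 + 252 @ $15 = $4,185
Check: goods available $15,632 = COGS $11,447 + ending $4,185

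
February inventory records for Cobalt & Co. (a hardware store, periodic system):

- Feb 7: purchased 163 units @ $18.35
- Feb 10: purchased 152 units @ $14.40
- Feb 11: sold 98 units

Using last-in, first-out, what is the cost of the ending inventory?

Ending inventory = $3,768.65

Feb 11, 98 sold [LIFO — newest first]: 98 @ $14.40 = $1,411.20
Ending inventory: 163 @ $18.35 + 54 @ $14.40 = $3,768.65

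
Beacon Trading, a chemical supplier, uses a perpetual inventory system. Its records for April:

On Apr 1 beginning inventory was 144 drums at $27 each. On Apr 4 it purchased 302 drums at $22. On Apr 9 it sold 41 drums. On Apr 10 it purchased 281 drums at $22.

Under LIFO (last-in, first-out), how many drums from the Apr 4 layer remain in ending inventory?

261

Apr 9, 41 sold [LIFO — newest first]: 41 @ $22 = $902
Ending inventory: 144 @ $27 + 261 @ $22 + 281 @ $22 = $15,812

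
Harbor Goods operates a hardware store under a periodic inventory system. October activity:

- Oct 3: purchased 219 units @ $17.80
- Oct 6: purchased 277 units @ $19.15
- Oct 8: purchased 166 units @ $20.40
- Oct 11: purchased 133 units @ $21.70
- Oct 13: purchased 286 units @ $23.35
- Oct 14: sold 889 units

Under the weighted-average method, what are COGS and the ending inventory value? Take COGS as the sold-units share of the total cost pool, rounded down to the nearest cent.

Oct 14, sell 889: 889/1081 × $22,153.35 → $18,218.61
Ending inventory (cost pool remaining) = $3,934.74

COGS = $18,218.61; ending inventory = $3,934.74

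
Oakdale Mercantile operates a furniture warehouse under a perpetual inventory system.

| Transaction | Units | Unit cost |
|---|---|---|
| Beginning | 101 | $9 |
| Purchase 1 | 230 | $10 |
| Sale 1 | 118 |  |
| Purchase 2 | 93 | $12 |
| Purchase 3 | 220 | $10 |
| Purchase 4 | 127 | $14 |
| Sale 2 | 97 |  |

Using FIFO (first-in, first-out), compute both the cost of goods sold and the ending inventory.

Sale 1 (118) [FIFO — oldest first]: 101 @ $9 + 17 @ $10 = $1,079
Sale 2 (97) [FIFO — oldest first]: 97 @ $10 = $970
Total COGS = $1,079 + $970 = $2,049
Ending inventory: 116 @ $10 + 93 @ $12 + 220 @ $10 + 127 @ $14 = $6,254

COGS = $2,049; ending inventory = $6,254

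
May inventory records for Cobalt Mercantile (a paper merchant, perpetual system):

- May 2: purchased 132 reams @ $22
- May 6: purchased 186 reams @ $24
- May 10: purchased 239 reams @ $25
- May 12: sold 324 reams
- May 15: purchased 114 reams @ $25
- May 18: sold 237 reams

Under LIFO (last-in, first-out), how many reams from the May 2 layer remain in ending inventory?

May 12, 324 sold [LIFO — newest first]: 239 @ $25 + 85 @ $24 = $8,015
May 18, 237 sold [LIFO — newest first]: 114 @ $25 + 101 @ $24 + 22 @ $22 = $5,758
Total COGS = $8,015 + $5,758 = $13,773
Ending inventory: 110 @ $22 = $2,420
Check: goods available $16,193 = COGS $13,773 + ending $2,420

110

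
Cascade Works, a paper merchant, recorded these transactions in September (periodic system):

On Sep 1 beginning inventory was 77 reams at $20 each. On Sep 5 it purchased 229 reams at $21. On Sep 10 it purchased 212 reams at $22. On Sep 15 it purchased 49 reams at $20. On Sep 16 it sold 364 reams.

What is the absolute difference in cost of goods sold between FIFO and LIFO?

FIFO COGS: 77 @ $20 + 229 @ $21 + 58 @ $22 = $7,625
LIFO COGS: 49 @ $20 + 212 @ $22 + 103 @ $21 = $7,807
Difference = |$7,625 − $7,807| = $182

$182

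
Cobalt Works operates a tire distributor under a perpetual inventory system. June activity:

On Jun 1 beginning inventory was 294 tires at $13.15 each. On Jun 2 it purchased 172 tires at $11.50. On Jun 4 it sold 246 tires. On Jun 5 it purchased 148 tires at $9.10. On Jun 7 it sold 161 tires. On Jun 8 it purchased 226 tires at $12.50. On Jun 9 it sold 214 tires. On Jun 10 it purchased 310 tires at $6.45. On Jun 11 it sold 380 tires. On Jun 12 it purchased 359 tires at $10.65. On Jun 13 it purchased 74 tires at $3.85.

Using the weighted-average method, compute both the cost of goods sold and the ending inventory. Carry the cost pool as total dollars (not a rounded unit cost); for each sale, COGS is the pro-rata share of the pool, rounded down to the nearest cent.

COGS = $10,720.75; ending inventory = $5,402.90

After Jun 1: 294 on hand, pool $3,866.10 (≈ $13.1500 each)
After Jun 2: 466 on hand, pool $5,844.10 (≈ $12.5410 each)
Jun 4, sell 246: 246/466 × $5,844.10 → $3,085.08
After Jun 5: 368 on hand, pool $4,105.82 (≈ $11.1571 each)
Jun 7, sell 161: 161/368 × $4,105.82 → $1,796.29
After Jun 8: 433 on hand, pool $5,134.53 (≈ $11.8580 each)
Jun 9, sell 214: 214/433 × $5,134.53 → $2,537.61
After Jun 10: 529 on hand, pool $4,596.42 (≈ $8.6889 each)
Jun 11, sell 380: 380/529 × $4,596.42 → $3,301.77
After Jun 12: 508 on hand, pool $5,118.00 (≈ $10.0748 each)
After Jun 13: 582 on hand, pool $5,402.90 (≈ $9.2833 each)
Total COGS = $3,085.08 + $1,796.29 + $2,537.61 + $3,301.77 = $10,720.75
Ending inventory (cost pool remaining) = $5,402.90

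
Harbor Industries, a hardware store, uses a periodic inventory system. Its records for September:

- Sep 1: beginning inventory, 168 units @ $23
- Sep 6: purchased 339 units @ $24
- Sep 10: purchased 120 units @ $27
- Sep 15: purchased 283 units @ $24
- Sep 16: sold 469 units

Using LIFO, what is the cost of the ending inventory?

Sep 16, 469 sold [LIFO — newest first]: 283 @ $24 + 120 @ $27 + 66 @ $24 = $11,616
Ending inventory: 168 @ $23 + 273 @ $24 = $10,416
Check: goods available $22,032 = COGS $11,616 + ending $10,416

Ending inventory = $10,416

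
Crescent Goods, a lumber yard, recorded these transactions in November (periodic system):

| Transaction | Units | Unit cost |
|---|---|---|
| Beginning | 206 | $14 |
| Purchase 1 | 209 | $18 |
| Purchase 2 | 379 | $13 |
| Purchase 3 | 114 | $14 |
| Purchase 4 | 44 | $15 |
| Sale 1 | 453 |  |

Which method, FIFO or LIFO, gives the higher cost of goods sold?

FIFO COGS: 206 @ $14 + 209 @ $18 + 38 @ $13 = $7,140
LIFO COGS: 44 @ $15 + 114 @ $14 + 295 @ $13 = $6,091

FIFO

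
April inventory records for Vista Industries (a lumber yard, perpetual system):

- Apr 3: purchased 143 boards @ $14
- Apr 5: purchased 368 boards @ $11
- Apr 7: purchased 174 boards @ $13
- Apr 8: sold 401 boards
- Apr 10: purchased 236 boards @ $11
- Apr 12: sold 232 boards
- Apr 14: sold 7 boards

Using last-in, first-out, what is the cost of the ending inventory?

Apr 8, 401 sold [LIFO — newest first]: 174 @ $13 + 227 @ $11 = $4,759
Apr 12, 232 sold [LIFO — newest first]: 232 @ $11 = $2,552
Apr 14, 7 sold [LIFO — newest first]: 4 @ $11 + 3 @ $11 = $77
Total COGS = $4,759 + $2,552 + $77 = $7,388
Ending inventory: 143 @ $14 + 138 @ $11 = $3,520

Ending inventory = $3,520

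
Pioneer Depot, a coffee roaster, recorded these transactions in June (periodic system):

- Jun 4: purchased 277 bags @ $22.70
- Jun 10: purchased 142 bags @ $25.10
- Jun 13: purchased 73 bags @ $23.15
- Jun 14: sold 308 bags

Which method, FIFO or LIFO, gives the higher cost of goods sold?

LIFO

FIFO COGS: 277 @ $22.70 + 31 @ $25.10 = $7,066.00
LIFO COGS: 73 @ $23.15 + 142 @ $25.10 + 93 @ $22.70 = $7,365.25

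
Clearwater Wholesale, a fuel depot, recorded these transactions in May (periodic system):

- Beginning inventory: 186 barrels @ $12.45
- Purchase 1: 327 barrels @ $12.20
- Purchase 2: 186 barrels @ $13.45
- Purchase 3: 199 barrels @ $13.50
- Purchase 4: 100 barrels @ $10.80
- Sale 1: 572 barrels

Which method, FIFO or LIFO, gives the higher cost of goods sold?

FIFO COGS: 186 @ $12.45 + 327 @ $12.20 + 59 @ $13.45 = $7,098.65
LIFO COGS: 100 @ $10.80 + 199 @ $13.50 + 186 @ $13.45 + 87 @ $12.20 = $7,329.60

LIFO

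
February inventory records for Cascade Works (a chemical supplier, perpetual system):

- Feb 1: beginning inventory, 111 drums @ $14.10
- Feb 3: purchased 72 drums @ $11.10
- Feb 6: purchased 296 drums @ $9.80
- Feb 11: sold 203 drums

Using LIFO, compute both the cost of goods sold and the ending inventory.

Feb 11, 203 sold [LIFO — newest first]: 203 @ $9.80 = $1,989.40
Ending inventory: 111 @ $14.10 + 72 @ $11.10 + 93 @ $9.80 = $3,275.70
Check: goods available $5,265.10 = COGS $1,989.40 + ending $3,275.70

COGS = $1,989.40; ending inventory = $3,275.70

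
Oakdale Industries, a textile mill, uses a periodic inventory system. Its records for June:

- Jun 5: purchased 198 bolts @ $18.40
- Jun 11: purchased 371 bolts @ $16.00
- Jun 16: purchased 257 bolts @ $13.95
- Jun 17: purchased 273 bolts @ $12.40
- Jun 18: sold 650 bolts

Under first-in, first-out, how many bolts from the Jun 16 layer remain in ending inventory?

Jun 18, 650 sold [FIFO — oldest first]: 198 @ $18.40 + 371 @ $16.00 + 81 @ $13.95 = $10,709.15
Ending inventory: 176 @ $13.95 + 273 @ $12.40 = $5,840.40

176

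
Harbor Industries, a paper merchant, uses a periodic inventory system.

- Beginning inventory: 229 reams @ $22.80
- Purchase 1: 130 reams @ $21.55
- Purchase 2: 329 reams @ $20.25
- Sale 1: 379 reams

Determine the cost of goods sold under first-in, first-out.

COGS = $8,427.70

Sale 1 (379) [FIFO — oldest first]: 229 @ $22.80 + 130 @ $21.55 + 20 @ $20.25 = $8,427.70
Ending inventory: 309 @ $20.25 = $6,257.25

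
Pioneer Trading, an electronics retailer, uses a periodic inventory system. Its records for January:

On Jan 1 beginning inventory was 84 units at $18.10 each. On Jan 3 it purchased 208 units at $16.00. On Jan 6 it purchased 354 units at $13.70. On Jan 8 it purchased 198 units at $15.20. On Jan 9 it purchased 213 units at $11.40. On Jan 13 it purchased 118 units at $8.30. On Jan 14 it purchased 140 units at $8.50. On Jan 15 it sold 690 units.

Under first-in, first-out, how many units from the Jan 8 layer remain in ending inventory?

154

Jan 15, 690 sold [FIFO — oldest first]: 84 @ $18.10 + 208 @ $16.00 + 354 @ $13.70 + 44 @ $15.20 = $10,367.00
Ending inventory: 154 @ $15.20 + 213 @ $11.40 + 118 @ $8.30 + 140 @ $8.50 = $6,938.40
Check: goods available $17,305.40 = COGS $10,367.00 + ending $6,938.40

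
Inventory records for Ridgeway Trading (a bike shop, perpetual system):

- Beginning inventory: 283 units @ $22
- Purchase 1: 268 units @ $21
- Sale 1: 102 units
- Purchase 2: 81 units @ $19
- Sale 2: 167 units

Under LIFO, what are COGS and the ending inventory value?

Sale 1 (102) [LIFO — newest first]: 102 @ $21 = $2,142
Sale 2 (167) [LIFO — newest first]: 81 @ $19 + 86 @ $21 = $3,345
Total COGS = $2,142 + $3,345 = $5,487
Ending inventory: 283 @ $22 + 80 @ $21 = $7,906
Check: goods available $13,393 = COGS $5,487 + ending $7,906

COGS = $5,487; ending inventory = $7,906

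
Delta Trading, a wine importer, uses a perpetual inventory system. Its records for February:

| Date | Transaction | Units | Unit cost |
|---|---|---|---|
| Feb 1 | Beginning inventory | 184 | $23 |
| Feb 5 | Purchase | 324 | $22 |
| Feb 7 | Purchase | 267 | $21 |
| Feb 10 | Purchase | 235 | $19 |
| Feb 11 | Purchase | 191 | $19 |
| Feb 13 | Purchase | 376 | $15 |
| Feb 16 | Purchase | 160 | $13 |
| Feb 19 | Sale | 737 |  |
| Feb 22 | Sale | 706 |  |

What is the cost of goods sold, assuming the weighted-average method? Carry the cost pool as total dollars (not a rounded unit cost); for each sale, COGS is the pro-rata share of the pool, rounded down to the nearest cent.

COGS = $27,232.57

After Feb 1: 184 on hand, pool $4,232.00 (≈ $23.0000 each)
After Feb 5: 508 on hand, pool $11,360.00 (≈ $22.3622 each)
After Feb 7: 775 on hand, pool $16,967.00 (≈ $21.8929 each)
After Feb 10: 1010 on hand, pool $21,432.00 (≈ $21.2198 each)
After Feb 11: 1201 on hand, pool $25,061.00 (≈ $20.8668 each)
After Feb 13: 1577 on hand, pool $30,701.00 (≈ $19.4680 each)
After Feb 16: 1737 on hand, pool $32,781.00 (≈ $18.8722 each)
Feb 19, sell 737: 737/1737 × $32,781.00 → $13,908.80
Feb 22, sell 706: 706/1000 × $18,872.20 → $13,323.77
Total COGS = $13,908.80 + $13,323.77 = $27,232.57
Ending inventory (cost pool remaining) = $5,548.43
Check: goods available $32,781.00 = COGS $27,232.57 + ending $5,548.43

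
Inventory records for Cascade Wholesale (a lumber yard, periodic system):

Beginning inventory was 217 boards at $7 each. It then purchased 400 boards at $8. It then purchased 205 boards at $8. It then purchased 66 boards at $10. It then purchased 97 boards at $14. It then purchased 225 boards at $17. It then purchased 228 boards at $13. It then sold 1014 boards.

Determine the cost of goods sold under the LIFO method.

Sale 1 (1014) [LIFO — newest first]: 228 @ $13 + 225 @ $17 + 97 @ $14 + 66 @ $10 + 205 @ $8 + 193 @ $8 = $11,991
Ending inventory: 217 @ $7 + 207 @ $8 = $3,175

COGS = $11,991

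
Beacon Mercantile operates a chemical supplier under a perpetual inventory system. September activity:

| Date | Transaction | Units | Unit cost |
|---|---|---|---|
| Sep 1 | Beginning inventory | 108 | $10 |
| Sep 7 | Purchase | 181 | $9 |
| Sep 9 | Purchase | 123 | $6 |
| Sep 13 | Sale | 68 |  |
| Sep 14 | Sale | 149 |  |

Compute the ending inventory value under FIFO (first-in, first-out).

Sep 13, 68 sold [FIFO — oldest first]: 68 @ $10 = $680
Sep 14, 149 sold [FIFO — oldest first]: 40 @ $10 + 109 @ $9 = $1,381
Total COGS = $680 + $1,381 = $2,061
Ending inventory: 72 @ $9 + 123 @ $6 = $1,386
Check: goods available $3,447 = COGS $2,061 + ending $1,386

Ending inventory = $1,386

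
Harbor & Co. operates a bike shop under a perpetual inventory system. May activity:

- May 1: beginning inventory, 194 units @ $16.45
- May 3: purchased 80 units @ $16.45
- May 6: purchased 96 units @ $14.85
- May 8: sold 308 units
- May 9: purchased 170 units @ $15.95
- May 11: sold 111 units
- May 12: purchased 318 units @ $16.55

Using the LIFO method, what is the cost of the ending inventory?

May 8, 308 sold [LIFO — newest first]: 96 @ $14.85 + 80 @ $16.45 + 132 @ $16.45 = $4,913.00
May 11, 111 sold [LIFO — newest first]: 111 @ $15.95 = $1,770.45
Total COGS = $4,913.00 + $1,770.45 = $6,683.45
Ending inventory: 62 @ $16.45 + 59 @ $15.95 + 318 @ $16.55 = $7,223.85

Ending inventory = $7,223.85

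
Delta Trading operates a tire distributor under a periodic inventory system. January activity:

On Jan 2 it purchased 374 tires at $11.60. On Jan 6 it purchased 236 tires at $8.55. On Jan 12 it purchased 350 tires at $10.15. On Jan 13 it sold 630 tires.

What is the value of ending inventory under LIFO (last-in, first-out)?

Jan 13, 630 sold [LIFO — newest first]: 350 @ $10.15 + 236 @ $8.55 + 44 @ $11.60 = $6,080.70
Ending inventory: 330 @ $11.60 = $3,828.00

Ending inventory = $3,828.00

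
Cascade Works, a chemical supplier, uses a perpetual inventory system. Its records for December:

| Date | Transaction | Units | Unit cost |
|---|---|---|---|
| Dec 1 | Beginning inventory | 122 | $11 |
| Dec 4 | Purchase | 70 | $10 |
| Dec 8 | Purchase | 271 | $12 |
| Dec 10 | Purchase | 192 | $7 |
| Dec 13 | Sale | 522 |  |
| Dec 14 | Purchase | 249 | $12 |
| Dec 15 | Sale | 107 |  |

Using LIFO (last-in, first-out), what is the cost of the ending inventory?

Dec 13, 522 sold [LIFO — newest first]: 192 @ $7 + 271 @ $12 + 59 @ $10 = $5,186
Dec 15, 107 sold [LIFO — newest first]: 107 @ $12 = $1,284
Total COGS = $5,186 + $1,284 = $6,470
Ending inventory: 122 @ $11 + 11 @ $10 + 142 @ $12 = $3,156

Ending inventory = $3,156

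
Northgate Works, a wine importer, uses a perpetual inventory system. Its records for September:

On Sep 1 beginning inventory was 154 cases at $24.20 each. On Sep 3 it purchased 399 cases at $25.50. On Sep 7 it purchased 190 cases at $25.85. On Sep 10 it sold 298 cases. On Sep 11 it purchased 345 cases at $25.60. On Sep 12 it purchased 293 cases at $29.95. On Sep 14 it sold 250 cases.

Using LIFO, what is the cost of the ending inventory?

Sep 10, 298 sold [LIFO — newest first]: 190 @ $25.85 + 108 @ $25.50 = $7,665.50
Sep 14, 250 sold [LIFO — newest first]: 250 @ $29.95 = $7,487.50
Total COGS = $7,665.50 + $7,487.50 = $15,153.00
Ending inventory: 154 @ $24.20 + 291 @ $25.50 + 345 @ $25.60 + 43 @ $29.95 = $21,267.15
Check: goods available $36,420.15 = COGS $15,153.00 + ending $21,267.15

Ending inventory = $21,267.15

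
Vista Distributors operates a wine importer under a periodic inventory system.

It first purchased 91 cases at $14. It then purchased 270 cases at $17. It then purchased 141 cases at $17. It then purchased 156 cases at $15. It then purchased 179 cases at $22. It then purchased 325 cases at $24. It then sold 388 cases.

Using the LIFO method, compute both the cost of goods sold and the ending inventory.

COGS = $9,186; ending inventory = $13,153

Sale 1 (388) [LIFO — newest first]: 325 @ $24 + 63 @ $22 = $9,186
Ending inventory: 91 @ $14 + 270 @ $17 + 141 @ $17 + 156 @ $15 + 116 @ $22 = $13,153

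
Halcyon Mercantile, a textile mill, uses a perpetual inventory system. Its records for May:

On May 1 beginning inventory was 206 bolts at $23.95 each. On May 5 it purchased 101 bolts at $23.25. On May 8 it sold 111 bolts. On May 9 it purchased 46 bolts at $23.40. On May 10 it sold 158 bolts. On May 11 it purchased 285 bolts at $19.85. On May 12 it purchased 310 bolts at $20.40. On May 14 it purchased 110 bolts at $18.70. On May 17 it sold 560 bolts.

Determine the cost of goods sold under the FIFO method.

May 8, 111 sold [FIFO — oldest first]: 111 @ $23.95 = $2,658.45
May 10, 158 sold [FIFO — oldest first]: 95 @ $23.95 + 63 @ $23.25 = $3,740.00
May 17, 560 sold [FIFO — oldest first]: 38 @ $23.25 + 46 @ $23.40 + 285 @ $19.85 + 191 @ $20.40 = $11,513.55
Total COGS = $2,658.45 + $3,740.00 + $11,513.55 = $17,912.00
Ending inventory: 119 @ $20.40 + 110 @ $18.70 = $4,484.60

COGS = $17,912.00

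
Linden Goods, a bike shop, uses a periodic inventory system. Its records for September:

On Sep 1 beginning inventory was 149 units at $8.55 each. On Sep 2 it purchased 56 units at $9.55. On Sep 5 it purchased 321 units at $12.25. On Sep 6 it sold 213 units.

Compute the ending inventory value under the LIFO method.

Sep 6, 213 sold [LIFO — newest first]: 213 @ $12.25 = $2,609.25
Ending inventory: 149 @ $8.55 + 56 @ $9.55 + 108 @ $12.25 = $3,131.75

Ending inventory = $3,131.75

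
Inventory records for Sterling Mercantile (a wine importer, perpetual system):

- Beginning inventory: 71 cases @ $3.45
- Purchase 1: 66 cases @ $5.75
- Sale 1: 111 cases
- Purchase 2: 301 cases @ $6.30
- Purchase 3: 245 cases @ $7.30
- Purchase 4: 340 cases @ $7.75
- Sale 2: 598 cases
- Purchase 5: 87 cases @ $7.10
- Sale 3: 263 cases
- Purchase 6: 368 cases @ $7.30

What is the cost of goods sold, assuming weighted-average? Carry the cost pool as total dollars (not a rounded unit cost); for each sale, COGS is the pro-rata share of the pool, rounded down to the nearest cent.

COGS = $6,586.52

After Beginning: 71 on hand, pool $244.95 (≈ $3.4500 each)
After Purchase 1: 137 on hand, pool $624.45 (≈ $4.5580 each)
Sale 1, sell 111: 111/137 × $624.45 → $505.94
After Purchase 2: 327 on hand, pool $2,014.81 (≈ $6.1615 each)
After Purchase 3: 572 on hand, pool $3,803.31 (≈ $6.6491 each)
After Purchase 4: 912 on hand, pool $6,438.31 (≈ $7.0596 each)
Sale 2, sell 598: 598/912 × $6,438.31 → $4,221.61
After Purchase 5: 401 on hand, pool $2,834.40 (≈ $7.0683 each)
Sale 3, sell 263: 263/401 × $2,834.40 → $1,858.97
After Purchase 6: 506 on hand, pool $3,661.83 (≈ $7.2368 each)
Total COGS = $505.94 + $4,221.61 + $1,858.97 = $6,586.52
Ending inventory (cost pool remaining) = $3,661.83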